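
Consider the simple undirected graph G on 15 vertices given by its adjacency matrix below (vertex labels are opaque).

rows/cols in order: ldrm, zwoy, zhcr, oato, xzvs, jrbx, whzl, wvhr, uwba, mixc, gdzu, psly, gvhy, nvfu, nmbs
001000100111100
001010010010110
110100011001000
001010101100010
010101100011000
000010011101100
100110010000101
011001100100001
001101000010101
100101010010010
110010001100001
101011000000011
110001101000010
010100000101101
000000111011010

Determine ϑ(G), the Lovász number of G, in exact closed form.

Vertex mixc has 6 neighbors: ldrm, oato, jrbx, wvhr, gdzu, nvfu.
N(jrbx) = {xzvs, wvhr, uwba, mixc, psly, gvhy}, |N(jrbx)| = 6.
Vertex wvhr has 6 neighbors: zwoy, zhcr, jrbx, whzl, mixc, nmbs.
N(zwoy) = {zhcr, xzvs, wvhr, gdzu, gvhy, nvfu}, |N(zwoy)| = 6.
deg(v) = 6 for all v (|V|=15); Kneser K(6,2) on C(6,2)=15 vertices.
The 3 distinct eigenvalues: [6.0, 1.0, -3.0].
λ_max=6, λ_min=-3; ϑ = −15·λ_min/(λ_max−λ_min) = 5.
ϑ(G) ≈ 5.00000.

5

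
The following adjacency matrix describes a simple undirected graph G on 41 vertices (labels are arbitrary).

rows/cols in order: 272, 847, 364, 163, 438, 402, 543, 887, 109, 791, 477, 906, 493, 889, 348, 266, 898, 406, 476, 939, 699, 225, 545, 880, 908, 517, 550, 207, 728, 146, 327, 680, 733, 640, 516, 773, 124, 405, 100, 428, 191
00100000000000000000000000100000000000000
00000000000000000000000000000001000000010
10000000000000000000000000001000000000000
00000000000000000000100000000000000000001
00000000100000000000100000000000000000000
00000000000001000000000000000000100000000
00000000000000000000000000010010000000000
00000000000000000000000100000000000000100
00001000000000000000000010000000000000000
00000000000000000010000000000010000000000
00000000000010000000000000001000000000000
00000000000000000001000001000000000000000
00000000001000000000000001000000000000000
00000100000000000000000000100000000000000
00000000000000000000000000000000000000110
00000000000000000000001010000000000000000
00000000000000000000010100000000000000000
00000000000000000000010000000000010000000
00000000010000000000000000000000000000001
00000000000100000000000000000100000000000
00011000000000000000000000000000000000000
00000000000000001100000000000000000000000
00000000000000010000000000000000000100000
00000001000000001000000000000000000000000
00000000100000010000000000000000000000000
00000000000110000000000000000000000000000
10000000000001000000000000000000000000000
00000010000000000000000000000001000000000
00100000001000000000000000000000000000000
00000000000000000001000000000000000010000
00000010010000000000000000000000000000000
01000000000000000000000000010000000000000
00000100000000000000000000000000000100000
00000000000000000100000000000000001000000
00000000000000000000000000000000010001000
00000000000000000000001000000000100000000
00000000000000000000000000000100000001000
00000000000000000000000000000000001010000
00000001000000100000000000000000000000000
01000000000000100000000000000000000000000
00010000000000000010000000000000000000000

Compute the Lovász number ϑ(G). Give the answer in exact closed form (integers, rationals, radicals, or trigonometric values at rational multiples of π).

41*cos(pi/41)/(cos(pi/41) + 1)

Vertex 728 has 2 neighbors: 364, 477.
Vertex 680 has 2 neighbors: 847, 207.
deg(327) = 2; N(327) = {543, 791}.
N(733) = {402, 773}, |N(733)| = 2.
Regular of degree 2 on 41 vertices: a single 41-cycle (edge-transitive).
The 21 distinct eigenvalues: [2.0, 1.976561, 1.906793, 1.792331, 1.635859, 1.441043, 1.212451, 0.95544, 0.676034, 0.380782, 0.076605, -0.229367, -0.529963, -0.818137, -1.087135, -1.330651, -1.542978, -1.719139, -1.855005, -1.947391, -1.994132].
Lovász: ϑ = −41(-2*cos(pi/41))/(2+-(-1)*2*cos(pi/41)) = 41*cos(pi/41)/(cos(pi/41) + 1).
= 20.469880… (decimal).
Sandwich: α(G)=20 ≤ ϑ(G)=41*cos(pi/41)/(cos(pi/41) + 1) ≤ χ(Ḡ)=21 (both strict).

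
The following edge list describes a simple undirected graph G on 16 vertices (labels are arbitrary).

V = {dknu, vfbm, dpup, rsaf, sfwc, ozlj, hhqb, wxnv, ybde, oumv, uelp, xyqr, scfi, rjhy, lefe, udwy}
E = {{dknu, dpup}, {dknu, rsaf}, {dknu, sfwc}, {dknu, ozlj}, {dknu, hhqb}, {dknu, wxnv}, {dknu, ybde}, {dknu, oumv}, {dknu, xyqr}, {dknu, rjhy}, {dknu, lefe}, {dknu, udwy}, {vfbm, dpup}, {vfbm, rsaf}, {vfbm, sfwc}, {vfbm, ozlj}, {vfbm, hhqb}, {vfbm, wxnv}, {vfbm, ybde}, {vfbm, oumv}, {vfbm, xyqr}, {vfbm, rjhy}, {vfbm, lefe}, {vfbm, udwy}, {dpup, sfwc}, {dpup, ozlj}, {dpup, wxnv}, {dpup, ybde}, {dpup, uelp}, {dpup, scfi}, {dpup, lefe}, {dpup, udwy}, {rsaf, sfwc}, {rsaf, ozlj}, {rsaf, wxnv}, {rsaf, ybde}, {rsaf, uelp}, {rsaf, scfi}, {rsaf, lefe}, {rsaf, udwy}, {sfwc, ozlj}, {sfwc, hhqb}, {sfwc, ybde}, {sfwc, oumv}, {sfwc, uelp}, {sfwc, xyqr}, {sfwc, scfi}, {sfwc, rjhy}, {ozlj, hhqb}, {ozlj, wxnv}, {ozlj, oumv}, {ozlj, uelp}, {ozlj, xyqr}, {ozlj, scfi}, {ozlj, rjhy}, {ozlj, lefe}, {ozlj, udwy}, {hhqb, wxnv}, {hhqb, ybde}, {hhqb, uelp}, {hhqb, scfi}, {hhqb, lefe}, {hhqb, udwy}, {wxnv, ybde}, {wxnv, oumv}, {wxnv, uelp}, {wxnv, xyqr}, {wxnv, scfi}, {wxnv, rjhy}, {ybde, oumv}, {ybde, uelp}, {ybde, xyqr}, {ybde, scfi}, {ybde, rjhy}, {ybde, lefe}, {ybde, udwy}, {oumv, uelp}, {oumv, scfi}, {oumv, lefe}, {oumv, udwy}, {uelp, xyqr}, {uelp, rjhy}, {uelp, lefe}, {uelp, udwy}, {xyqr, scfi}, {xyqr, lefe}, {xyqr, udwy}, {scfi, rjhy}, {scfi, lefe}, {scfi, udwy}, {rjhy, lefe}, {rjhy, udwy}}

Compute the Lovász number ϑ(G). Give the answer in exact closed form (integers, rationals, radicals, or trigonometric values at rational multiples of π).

Vertex scfi has 12 neighbors: dpup, rsaf, sfwc, ozlj, hhqb, wxnv, ybde, oumv, xyqr, rjhy, lefe, udwy.
deg(ybde) = 14; N(ybde) = {dknu, vfbm, dpup, rsaf, sfwc, hhqb, wxnv, oumv, uelp, xyqr, scfi, rjhy, lefe, udwy}.
N(udwy) = {dknu, vfbm, dpup, rsaf, ozlj, hhqb, ybde, oumv, uelp, xyqr, scfi, rjhy}, |N(udwy)| = 12.
Vertex dknu has 12 neighbors: dpup, rsaf, sfwc, ozlj, hhqb, wxnv, ybde, oumv, xyqr, rjhy, lefe, udwy.
Complete 4-partite, parts [6, 4, 4, 2]: perfect, ϑ = α = 6.
ϑ(G) ≈ 6.000000.
Lovász sandwich 6 ≤ 6 ≤ 6: collapsed.

6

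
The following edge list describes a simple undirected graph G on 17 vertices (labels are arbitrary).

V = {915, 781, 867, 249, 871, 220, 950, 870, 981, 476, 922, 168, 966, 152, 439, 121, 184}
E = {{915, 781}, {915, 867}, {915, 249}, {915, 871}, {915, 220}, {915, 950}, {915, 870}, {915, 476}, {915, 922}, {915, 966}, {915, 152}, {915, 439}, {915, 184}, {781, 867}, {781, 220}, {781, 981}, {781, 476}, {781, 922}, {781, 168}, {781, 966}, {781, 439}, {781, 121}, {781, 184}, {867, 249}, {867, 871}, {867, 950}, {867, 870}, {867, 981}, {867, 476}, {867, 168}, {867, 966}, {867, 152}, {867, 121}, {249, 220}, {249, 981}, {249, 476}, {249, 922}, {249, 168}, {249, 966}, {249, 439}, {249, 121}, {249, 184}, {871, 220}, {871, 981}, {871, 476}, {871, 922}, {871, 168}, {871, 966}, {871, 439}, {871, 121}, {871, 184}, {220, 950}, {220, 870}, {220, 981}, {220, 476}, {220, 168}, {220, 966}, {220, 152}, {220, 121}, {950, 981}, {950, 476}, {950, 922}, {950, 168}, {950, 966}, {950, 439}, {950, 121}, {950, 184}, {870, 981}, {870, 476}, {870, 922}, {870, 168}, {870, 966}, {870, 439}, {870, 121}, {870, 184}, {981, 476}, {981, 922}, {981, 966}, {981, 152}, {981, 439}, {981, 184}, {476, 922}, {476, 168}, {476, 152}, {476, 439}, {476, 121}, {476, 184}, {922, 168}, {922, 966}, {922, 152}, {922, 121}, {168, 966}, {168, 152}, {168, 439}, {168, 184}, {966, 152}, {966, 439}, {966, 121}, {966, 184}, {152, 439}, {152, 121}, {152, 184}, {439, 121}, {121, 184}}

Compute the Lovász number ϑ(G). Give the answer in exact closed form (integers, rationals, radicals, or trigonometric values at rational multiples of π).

6

deg(871) = 11; N(871) = {915, 867, 220, 981, 476, 922, 168, 966, 439, 121, 184}.
Vertex 220 has 12 neighbors: 915, 781, 249, 871, 950, 870, 981, 476, 168, 966, 152, 121.
N(950) = {915, 867, 220, 981, 476, 922, 168, 966, 439, 121, 184}, |N(950)| = 11.
Vertex 249 has 11 neighbors: 915, 867, 220, 981, 476, 922, 168, 966, 439, 121, 184.
K_{6,5,4,2} (perfect); ϑ(G) = α(G) = max{6,5,4,2} = 6.
= 6.000000… (decimal).
6 ≤ 6 ≤ 6: collapsed.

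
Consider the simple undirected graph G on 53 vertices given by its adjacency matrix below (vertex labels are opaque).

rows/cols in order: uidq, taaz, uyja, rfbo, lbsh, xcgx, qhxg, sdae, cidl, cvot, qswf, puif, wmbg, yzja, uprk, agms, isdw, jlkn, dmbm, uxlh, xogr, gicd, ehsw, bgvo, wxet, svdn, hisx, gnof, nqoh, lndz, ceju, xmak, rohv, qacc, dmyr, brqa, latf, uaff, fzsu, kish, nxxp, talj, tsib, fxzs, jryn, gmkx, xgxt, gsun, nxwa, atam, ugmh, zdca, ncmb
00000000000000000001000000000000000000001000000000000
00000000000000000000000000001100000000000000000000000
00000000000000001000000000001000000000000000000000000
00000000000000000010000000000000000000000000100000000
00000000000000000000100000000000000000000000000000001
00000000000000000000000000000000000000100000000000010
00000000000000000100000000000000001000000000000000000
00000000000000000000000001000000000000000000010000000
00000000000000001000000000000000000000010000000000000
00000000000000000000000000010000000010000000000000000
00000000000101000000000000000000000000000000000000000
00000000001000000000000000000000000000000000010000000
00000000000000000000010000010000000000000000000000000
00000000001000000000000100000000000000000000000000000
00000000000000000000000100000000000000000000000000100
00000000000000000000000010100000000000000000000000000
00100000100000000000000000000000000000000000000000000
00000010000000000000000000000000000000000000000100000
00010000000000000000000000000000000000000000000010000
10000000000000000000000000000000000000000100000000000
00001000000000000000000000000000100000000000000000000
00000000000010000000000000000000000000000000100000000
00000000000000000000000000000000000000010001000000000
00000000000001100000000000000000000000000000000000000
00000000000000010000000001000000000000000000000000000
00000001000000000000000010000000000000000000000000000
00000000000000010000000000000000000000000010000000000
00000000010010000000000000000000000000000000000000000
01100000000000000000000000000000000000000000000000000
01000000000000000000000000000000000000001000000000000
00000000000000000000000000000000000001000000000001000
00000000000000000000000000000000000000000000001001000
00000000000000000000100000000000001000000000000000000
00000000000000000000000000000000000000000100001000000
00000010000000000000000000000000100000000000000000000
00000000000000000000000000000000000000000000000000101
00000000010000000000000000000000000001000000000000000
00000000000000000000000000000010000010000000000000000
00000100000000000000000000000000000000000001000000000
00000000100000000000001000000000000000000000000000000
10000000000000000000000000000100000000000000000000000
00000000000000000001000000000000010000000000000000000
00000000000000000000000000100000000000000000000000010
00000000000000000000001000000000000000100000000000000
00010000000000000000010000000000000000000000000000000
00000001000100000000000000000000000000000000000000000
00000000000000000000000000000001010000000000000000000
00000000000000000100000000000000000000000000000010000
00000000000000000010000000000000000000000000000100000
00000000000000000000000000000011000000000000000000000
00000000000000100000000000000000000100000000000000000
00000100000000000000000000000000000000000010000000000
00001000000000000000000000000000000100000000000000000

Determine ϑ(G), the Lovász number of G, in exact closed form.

Vertex xogr has 2 neighbors: lbsh, rohv.
deg(xgxt) = 2; N(xgxt) = {xmak, qacc}.
N(lndz) = {taaz, nxxp}, |N(lndz)| = 2.
N(wmbg) = {gicd, gnof}, |N(wmbg)| = 2.
53-vertex 2-regular graph: this is C_{53}, the 53-cycle.
A has 27 distinct eigenvalues ≈ [2.0, 1.986, 1.944, 1.8748, 1.7793, 1.6588, 1.515, 1.35, 1.166, 0.9656, 0.7517, 0.5272, 0.2953, 0.0593, -0.1776, -0.412, -0.6405, -0.8601, -1.0676, -1.2602, -1.435, -1.5897, -1.7221, -1.8303, -1.9128, -1.9685, -1.9965].
ϑ = −N·λ_min/(λ_max−λ_min) = −53·(-2*cos(pi/53))/(2−(-2*cos(pi/53))) = 53*cos(pi/53)/(cos(pi/53) + 1).
≈ 26.4767 (to 4 d.p.).
26 ≤ 53*cos(pi/53)/(cos(pi/53) + 1) ≤ 27: both strict.

53*cos(pi/53)/(cos(pi/53) + 1)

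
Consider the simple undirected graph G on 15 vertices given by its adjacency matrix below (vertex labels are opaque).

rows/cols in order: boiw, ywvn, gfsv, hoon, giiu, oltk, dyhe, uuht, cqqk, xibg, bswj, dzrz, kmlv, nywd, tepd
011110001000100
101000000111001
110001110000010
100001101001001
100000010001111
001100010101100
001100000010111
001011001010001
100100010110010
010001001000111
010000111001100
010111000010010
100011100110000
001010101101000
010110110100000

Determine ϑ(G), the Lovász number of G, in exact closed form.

deg(tepd) = 6; N(tepd) = {ywvn, hoon, giiu, dyhe, uuht, xibg}.
N(ywvn) = {boiw, gfsv, xibg, bswj, dzrz, tepd}, |N(ywvn)| = 6.
deg(oltk) = 6; N(oltk) = {gfsv, hoon, uuht, xibg, dzrz, kmlv}.
N(hoon) = {boiw, oltk, dyhe, cqqk, dzrz, tepd}, |N(hoon)| = 6.
15-vertex 6-regular graph: this is K(6,2), the Kneser graph.
The 3 distinct eigenvalues: [6.0, 1.0, -3.0].
Lovász: ϑ = −15(-3)/(6+-1*(-3)) = 5.
ϑ(G) ≈ 5.000000.

5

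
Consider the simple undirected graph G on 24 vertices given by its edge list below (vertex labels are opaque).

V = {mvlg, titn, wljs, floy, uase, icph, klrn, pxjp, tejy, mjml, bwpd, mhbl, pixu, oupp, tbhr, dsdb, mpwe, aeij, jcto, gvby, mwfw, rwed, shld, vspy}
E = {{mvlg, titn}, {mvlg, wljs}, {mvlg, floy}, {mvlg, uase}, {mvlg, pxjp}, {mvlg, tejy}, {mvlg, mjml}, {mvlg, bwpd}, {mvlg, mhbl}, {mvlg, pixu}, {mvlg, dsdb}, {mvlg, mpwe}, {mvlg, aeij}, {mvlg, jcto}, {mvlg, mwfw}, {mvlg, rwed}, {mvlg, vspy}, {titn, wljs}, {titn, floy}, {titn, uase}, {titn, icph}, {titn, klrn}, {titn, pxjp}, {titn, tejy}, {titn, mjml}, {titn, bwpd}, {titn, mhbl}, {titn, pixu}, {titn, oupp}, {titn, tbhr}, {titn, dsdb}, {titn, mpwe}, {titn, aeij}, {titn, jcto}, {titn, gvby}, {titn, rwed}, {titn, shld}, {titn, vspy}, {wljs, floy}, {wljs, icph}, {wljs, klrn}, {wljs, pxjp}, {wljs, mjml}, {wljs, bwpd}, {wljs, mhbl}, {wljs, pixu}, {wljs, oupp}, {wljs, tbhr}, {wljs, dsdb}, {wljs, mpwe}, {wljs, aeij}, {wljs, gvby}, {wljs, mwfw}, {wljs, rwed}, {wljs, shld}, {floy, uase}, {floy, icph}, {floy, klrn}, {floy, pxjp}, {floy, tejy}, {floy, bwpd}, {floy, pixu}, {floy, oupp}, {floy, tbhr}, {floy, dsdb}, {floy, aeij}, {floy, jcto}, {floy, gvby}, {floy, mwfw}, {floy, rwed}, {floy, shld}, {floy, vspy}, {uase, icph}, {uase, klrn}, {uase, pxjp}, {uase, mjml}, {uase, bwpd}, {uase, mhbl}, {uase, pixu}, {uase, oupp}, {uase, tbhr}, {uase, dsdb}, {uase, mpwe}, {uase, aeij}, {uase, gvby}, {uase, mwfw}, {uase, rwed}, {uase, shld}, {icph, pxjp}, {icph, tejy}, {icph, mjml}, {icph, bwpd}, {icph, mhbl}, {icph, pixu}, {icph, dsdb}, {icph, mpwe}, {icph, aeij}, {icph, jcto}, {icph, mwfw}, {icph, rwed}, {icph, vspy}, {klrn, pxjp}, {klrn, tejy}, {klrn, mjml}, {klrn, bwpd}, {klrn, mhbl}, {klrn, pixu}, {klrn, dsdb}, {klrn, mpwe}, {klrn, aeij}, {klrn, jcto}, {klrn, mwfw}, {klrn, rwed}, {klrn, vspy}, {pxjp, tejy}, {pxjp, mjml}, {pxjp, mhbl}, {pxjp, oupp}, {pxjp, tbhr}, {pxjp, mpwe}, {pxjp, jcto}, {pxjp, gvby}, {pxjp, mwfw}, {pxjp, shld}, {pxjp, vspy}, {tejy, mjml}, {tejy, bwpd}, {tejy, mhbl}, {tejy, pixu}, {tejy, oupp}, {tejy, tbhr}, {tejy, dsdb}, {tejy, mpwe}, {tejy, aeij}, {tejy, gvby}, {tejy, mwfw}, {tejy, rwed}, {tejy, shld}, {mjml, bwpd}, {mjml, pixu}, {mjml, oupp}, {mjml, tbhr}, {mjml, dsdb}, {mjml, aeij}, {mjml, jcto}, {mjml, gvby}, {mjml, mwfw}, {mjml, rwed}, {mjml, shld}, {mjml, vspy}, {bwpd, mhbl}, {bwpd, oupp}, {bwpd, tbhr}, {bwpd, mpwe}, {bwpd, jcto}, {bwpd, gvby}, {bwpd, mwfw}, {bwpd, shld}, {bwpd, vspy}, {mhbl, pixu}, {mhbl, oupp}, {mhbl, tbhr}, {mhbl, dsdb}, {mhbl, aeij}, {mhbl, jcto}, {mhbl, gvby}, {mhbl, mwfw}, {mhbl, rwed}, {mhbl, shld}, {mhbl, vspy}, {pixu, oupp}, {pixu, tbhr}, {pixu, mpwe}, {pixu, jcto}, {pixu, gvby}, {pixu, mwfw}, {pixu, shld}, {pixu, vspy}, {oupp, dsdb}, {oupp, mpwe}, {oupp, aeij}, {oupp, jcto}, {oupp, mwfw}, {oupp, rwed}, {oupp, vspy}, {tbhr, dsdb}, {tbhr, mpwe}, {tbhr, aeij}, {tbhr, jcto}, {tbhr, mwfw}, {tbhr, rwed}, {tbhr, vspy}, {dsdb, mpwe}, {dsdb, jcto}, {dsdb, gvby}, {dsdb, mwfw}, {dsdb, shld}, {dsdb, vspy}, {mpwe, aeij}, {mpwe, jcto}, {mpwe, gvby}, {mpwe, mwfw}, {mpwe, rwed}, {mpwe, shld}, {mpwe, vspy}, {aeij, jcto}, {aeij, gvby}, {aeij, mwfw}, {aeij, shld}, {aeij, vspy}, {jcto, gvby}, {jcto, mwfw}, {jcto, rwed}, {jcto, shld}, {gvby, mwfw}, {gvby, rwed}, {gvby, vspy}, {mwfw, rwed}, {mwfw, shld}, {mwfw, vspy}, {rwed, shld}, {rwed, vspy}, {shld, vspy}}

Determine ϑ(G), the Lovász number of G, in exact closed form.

7

deg(mpwe) = 20; N(mpwe) = {mvlg, titn, wljs, uase, icph, klrn, pxjp, tejy, bwpd, pixu, oupp, tbhr, dsdb, aeij, jcto, gvby, mwfw, rwed, shld, vspy}.
N(mjml) = {mvlg, titn, wljs, uase, icph, klrn, pxjp, tejy, bwpd, pixu, oupp, tbhr, dsdb, aeij, jcto, gvby, mwfw, rwed, shld, vspy}, |N(mjml)| = 20.
Vertex shld has 17 neighbors: titn, wljs, floy, uase, pxjp, tejy, mjml, bwpd, mhbl, pixu, dsdb, mpwe, aeij, jcto, mwfw, rwed, vspy.
N(gvby) = {titn, wljs, floy, uase, pxjp, tejy, mjml, bwpd, mhbl, pixu, dsdb, mpwe, aeij, jcto, mwfw, rwed, vspy}, |N(gvby)| = 17.
G = K_{7,6,5,4,2}: α = 7 = χ(Ḡ), so ϑ = 7.
≈ 7.000000 (to 6 d.p.).
Sandwich: α(G)=7 ≤ ϑ(G)=7 ≤ χ(Ḡ)=7 (collapsed).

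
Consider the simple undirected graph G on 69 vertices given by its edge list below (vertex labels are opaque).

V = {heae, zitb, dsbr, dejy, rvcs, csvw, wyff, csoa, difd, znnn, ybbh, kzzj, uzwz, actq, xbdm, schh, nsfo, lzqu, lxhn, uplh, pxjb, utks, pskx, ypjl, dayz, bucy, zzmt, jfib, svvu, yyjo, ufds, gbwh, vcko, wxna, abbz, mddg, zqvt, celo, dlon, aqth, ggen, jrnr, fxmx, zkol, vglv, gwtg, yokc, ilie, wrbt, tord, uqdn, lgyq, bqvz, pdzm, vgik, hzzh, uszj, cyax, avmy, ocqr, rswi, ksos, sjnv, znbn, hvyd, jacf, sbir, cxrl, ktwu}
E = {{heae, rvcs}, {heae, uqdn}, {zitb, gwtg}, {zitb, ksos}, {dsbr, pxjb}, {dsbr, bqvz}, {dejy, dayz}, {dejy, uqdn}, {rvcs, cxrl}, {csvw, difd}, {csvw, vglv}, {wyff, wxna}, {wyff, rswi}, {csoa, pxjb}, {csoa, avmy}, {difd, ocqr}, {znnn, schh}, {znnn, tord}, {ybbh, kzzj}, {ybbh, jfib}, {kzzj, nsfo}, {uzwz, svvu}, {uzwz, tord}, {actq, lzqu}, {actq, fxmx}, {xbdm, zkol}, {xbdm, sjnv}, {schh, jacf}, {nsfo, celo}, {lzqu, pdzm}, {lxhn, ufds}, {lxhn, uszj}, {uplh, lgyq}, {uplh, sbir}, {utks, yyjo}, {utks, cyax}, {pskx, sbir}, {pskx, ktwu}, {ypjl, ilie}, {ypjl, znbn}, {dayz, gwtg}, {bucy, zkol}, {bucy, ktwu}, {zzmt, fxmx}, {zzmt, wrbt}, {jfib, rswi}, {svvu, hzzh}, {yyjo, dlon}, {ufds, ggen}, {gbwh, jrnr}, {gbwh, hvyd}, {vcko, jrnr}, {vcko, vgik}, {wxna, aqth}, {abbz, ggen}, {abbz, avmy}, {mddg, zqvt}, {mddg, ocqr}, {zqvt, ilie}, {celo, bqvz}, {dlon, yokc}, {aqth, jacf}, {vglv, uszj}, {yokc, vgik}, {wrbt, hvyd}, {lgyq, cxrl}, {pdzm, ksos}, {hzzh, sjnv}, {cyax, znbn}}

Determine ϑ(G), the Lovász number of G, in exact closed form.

N(xbdm) = {zkol, sjnv}, |N(xbdm)| = 2.
Vertex rvcs has 2 neighbors: heae, cxrl.
Vertex hvyd has 2 neighbors: gbwh, wrbt.
Vertex pxjb has 2 neighbors: dsbr, csoa.
Regular of degree 2 on 69 vertices: a single 69-cycle (edge-transitive).
The 35 distinct eigenvalues: [2.0, 1.99171, 1.96692, 1.92583, 1.86879, 1.79626, 1.70884, 1.60726, 1.49237, 1.36511, 1.22653, 1.0778, 0.92013, 0.75484, 0.58329, 0.40691, 0.22716, 0.04553, -0.13648, -0.31737, -0.49562, -0.66976, -0.83835, -1.0, -1.15336, -1.29716, -1.43022, -1.55142, -1.65977, -1.75437, -1.83442, -1.89928, -1.9484, -1.98137, -1.99793].
With N=69: ϑ(G) = 69·(-(-1)*2*cos(pi/69))/(2−(-2*cos(pi/69))) = 69*cos(pi/69)/(cos(pi/69) + 1).
= 34.48211… (decimal).
α=34, χ(Ḡ)=35; ϑ=69*cos(pi/69)/(cos(pi/69) + 1) lies between (both strict).

69*cos(pi/69)/(cos(pi/69) + 1)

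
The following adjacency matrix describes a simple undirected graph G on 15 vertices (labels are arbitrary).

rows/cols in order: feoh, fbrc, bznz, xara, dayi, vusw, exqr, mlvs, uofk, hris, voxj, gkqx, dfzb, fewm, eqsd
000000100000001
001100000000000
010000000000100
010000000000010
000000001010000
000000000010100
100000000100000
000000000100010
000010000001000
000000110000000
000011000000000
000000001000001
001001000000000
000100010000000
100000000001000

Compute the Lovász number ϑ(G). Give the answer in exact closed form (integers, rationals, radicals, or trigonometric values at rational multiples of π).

deg(dayi) = 2; N(dayi) = {uofk, voxj}.
Vertex feoh has 2 neighbors: exqr, eqsd.
N(vusw) = {voxj, dfzb}, |N(vusw)| = 2.
deg(bznz) = 2; N(bznz) = {fbrc, dfzb}.
G on 15 vertices is 2-regular; connected 2-regular on 15 ⇒ C_{15}.
The 8 distinct eigenvalues: [2.0, 1.8271, 1.3383, 0.618, -0.2091, -1.0, -1.618, -1.9563].
Lovász: ϑ = −15(-2*cos(pi/15))/(2+-(-1)*2*cos(pi/15)) = 15*cos(pi/15)/(cos(pi/15) + 1).
= 7.4171482… (decimal).
α=7, χ(Ḡ)=8; ϑ=15*cos(pi/15)/(cos(pi/15) + 1) lies between (both strict).

15*cos(pi/15)/(cos(pi/15) + 1)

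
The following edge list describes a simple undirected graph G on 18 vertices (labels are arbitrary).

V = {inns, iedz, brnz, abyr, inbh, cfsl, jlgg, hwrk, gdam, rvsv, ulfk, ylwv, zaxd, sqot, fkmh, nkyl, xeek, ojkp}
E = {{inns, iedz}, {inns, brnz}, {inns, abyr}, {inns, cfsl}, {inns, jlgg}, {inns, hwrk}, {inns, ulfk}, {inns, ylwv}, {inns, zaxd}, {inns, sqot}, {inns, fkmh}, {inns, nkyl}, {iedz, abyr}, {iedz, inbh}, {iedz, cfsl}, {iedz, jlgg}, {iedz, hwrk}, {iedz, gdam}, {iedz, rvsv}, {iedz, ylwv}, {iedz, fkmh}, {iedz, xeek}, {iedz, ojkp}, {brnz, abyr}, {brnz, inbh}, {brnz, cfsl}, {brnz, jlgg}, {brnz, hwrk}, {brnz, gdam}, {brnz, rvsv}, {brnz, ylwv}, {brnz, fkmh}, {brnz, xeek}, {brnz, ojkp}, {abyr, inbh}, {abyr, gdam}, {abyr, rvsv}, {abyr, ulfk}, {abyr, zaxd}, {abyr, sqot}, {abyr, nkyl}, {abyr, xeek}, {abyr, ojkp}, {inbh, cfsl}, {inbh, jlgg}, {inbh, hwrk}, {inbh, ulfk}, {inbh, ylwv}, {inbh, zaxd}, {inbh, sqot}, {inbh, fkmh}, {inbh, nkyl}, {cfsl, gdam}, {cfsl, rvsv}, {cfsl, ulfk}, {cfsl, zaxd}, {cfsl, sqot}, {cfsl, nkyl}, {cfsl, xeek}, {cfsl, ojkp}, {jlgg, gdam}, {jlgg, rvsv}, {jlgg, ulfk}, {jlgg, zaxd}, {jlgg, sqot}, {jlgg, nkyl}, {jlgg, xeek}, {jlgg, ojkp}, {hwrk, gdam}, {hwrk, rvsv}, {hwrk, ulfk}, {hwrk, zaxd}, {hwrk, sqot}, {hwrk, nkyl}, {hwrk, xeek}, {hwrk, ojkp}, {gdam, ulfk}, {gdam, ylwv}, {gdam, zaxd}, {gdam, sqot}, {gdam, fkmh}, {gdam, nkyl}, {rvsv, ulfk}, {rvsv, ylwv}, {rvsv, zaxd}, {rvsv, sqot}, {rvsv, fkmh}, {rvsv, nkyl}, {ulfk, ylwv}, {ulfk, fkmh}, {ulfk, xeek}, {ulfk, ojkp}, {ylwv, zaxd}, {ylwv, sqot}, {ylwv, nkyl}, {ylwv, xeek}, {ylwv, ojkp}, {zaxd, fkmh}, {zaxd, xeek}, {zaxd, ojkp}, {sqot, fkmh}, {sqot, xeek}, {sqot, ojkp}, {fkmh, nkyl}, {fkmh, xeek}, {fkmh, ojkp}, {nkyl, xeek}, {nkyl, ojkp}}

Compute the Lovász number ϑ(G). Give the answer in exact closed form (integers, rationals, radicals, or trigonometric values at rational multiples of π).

deg(rvsv) = 12; N(rvsv) = {iedz, brnz, abyr, cfsl, jlgg, hwrk, ulfk, ylwv, zaxd, sqot, fkmh, nkyl}.
Vertex abyr has 12 neighbors: inns, iedz, brnz, inbh, gdam, rvsv, ulfk, zaxd, sqot, nkyl, xeek, ojkp.
Vertex ylwv has 12 neighbors: inns, iedz, brnz, inbh, gdam, rvsv, ulfk, zaxd, sqot, nkyl, xeek, ojkp.
deg(jlgg) = 12; N(jlgg) = {inns, iedz, brnz, inbh, gdam, rvsv, ulfk, zaxd, sqot, nkyl, xeek, ojkp}.
3 parts of sizes [6, 6, 6]; α(G) = 6 = ϑ (perfect).
≈ 6.0000000 (to 7 d.p.).
Check 6 ≤ 6 ≤ 6: collapsed.

6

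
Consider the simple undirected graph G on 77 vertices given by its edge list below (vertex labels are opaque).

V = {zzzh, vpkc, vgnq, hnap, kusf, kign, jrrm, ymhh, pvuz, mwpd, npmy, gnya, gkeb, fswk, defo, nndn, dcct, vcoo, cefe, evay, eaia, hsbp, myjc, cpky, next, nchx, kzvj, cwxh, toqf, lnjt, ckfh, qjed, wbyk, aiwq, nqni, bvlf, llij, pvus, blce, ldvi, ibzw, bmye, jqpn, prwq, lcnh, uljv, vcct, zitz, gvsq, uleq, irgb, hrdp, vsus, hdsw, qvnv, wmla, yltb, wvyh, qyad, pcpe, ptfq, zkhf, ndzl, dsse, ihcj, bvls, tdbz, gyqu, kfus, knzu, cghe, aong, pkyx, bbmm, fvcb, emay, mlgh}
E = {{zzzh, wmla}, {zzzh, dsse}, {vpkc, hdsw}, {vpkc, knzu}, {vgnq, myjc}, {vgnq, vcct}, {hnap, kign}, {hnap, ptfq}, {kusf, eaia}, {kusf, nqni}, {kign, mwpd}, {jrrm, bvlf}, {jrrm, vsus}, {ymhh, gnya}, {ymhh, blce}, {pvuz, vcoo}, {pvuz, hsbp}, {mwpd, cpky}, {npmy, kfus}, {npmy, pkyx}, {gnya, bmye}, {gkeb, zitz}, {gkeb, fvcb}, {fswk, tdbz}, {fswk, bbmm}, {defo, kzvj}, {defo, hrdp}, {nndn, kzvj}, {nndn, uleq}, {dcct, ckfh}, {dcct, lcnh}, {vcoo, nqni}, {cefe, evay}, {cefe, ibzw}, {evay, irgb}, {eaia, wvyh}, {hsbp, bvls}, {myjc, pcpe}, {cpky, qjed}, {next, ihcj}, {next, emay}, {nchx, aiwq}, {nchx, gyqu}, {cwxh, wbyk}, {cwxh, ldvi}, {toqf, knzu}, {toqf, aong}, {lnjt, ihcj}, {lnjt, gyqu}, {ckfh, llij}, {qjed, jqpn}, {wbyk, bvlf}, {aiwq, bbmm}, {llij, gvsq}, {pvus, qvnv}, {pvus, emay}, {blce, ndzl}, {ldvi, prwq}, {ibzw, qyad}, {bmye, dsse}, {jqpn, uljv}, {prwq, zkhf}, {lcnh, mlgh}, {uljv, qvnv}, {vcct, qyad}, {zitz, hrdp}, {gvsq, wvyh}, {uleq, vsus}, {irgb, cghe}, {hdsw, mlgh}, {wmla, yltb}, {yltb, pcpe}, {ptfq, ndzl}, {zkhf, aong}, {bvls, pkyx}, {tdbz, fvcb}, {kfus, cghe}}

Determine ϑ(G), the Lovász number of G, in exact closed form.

77*cos(pi/77)/(cos(pi/77) + 1)

deg(cwxh) = 2; N(cwxh) = {wbyk, ldvi}.
N(fvcb) = {gkeb, tdbz}, |N(fvcb)| = 2.
deg(pcpe) = 2; N(pcpe) = {myjc, yltb}.
Vertex mlgh has 2 neighbors: lcnh, hdsw.
deg(v) = 2 for all v (|V|=77); the odd cycle C_{77}.
The 39 distinct eigenvalues: [2.0, 1.993, 1.973, 1.94, 1.894, 1.836, 1.765, 1.683, 1.589, 1.484, 1.37, 1.247, 1.115, 0.976, 0.831, 0.68, 0.524, 0.365, 0.204, 0.041, -0.122, -0.285, -0.445, -0.602, -0.756, -0.904, -1.047, -1.182, -1.31, -1.429, -1.538, -1.637, -1.725, -1.802, -1.867, -1.919, -1.959, -1.985, -1.998].
Lovász: ϑ = −77(-2*cos(pi/77))/(2+-(-1)*2*cos(pi/77)) = 77*cos(pi/77)/(cos(pi/77) + 1).
ϑ(G) ≈ 38.4840.
38 ≤ 77*cos(pi/77)/(cos(pi/77) + 1) ≤ 39: both strict.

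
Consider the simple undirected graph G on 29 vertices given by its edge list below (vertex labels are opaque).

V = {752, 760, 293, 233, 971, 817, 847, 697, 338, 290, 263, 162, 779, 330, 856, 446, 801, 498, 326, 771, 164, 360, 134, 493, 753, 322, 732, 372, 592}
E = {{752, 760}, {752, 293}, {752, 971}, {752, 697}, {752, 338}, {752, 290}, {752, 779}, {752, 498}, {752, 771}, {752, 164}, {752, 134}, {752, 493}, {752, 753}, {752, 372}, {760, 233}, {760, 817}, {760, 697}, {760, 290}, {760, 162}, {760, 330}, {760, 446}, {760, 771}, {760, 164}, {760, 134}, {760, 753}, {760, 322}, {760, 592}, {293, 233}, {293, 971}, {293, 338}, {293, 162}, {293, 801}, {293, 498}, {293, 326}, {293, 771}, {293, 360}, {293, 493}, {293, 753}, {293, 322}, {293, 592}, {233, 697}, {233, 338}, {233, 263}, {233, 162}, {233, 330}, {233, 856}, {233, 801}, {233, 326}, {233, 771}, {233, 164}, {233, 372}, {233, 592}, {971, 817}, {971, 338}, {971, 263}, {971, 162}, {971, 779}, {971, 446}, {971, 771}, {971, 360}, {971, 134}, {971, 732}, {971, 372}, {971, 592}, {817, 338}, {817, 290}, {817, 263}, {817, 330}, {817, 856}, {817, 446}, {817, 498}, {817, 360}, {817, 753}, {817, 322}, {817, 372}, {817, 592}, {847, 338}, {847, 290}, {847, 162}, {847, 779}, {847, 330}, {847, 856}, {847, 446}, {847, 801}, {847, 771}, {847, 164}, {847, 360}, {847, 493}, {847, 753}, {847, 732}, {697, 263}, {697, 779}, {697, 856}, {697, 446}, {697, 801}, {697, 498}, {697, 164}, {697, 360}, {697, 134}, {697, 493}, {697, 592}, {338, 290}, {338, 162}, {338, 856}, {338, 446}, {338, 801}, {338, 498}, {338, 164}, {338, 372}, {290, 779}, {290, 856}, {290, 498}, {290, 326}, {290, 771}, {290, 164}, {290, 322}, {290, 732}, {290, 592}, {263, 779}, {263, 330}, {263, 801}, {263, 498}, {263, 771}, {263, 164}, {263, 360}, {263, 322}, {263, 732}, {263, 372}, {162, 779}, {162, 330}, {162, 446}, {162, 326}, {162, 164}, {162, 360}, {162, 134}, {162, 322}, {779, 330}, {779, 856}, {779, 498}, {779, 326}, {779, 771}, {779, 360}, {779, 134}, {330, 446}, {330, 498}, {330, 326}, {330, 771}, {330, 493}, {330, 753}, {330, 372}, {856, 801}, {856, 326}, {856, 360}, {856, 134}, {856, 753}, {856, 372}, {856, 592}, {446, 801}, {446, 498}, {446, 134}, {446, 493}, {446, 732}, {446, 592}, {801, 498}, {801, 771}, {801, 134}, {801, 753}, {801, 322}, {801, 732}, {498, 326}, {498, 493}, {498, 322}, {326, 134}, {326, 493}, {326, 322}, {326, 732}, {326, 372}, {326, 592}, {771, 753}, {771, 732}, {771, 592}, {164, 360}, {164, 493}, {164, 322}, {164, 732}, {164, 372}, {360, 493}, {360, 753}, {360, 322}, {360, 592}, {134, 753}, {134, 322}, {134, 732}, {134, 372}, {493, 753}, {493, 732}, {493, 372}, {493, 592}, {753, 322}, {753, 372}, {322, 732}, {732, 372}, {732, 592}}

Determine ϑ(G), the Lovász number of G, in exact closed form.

sqrt(29)

N(322) = {760, 293, 817, 290, 263, 162, 801, 498, 326, 164, 360, 134, 753, 732}, |N(322)| = 14.
N(971) = {752, 293, 817, 338, 263, 162, 779, 446, 771, 360, 134, 732, 372, 592}, |N(971)| = 14.
Vertex 779 has 14 neighbors: 752, 971, 847, 697, 290, 263, 162, 330, 856, 498, 326, 771, 360, 134.
deg(817) = 14; N(817) = {760, 971, 338, 290, 263, 330, 856, 446, 498, 360, 753, 322, 372, 592}.
29-vertex 14-regular graph: strongly regular (29,14,6,7).
The 3 distinct eigenvalues: [14.0, 2.193, -3.193].
−29·(-sqrt(29)/2 - 1/2) / ((14)−(-sqrt(29)/2 - 1/2)) = sqrt(29) = ϑ(G).
Numerically 5.385165.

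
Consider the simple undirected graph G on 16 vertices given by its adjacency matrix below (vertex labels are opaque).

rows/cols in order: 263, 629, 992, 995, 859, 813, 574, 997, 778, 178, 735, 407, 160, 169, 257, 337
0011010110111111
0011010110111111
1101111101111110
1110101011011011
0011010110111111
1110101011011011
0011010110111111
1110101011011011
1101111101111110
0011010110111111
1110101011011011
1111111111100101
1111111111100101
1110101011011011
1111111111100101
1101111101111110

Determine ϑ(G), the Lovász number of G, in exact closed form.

Vertex 169 has 11 neighbors: 263, 629, 992, 859, 574, 778, 178, 407, 160, 257, 337.
deg(992) = 13; N(992) = {263, 629, 995, 859, 813, 574, 997, 178, 735, 407, 160, 169, 257}.
deg(263) = 11; N(263) = {992, 995, 813, 997, 778, 735, 407, 160, 169, 257, 337}.
deg(997) = 11; N(997) = {263, 629, 992, 859, 574, 778, 178, 407, 160, 257, 337}.
K_{5,5,3,3} (perfect); ϑ(G) = α(G) = max{5,5,3,3} = 5.
≈ 5.00000 (to 5 d.p.).
Lovász sandwich 5 ≤ 5 ≤ 5: collapsed.

5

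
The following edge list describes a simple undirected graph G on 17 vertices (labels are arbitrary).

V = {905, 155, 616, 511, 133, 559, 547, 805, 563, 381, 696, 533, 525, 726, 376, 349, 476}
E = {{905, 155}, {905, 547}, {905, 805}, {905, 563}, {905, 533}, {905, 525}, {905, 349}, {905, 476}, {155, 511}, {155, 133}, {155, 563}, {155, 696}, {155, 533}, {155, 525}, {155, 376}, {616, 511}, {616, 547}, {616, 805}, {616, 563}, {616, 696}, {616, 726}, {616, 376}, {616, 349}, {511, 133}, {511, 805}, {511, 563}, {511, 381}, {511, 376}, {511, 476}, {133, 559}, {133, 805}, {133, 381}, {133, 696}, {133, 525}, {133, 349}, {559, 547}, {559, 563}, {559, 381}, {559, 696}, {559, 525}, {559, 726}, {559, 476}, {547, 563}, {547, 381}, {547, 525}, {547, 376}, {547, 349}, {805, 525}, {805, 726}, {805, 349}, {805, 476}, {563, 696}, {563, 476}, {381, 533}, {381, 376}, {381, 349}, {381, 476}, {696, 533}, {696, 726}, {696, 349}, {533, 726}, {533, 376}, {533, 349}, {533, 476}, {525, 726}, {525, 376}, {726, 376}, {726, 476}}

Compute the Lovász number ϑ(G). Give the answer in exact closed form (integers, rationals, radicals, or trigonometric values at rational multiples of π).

sqrt(17)

deg(133) = 8; N(133) = {155, 511, 559, 805, 381, 696, 525, 349}.
deg(696) = 8; N(696) = {155, 616, 133, 559, 563, 533, 726, 349}.
Vertex 559 has 8 neighbors: 133, 547, 563, 381, 696, 525, 726, 476.
N(476) = {905, 511, 559, 805, 563, 381, 533, 726}, |N(476)| = 8.
deg(v) = 8 for all v (|V|=17); Paley(17): SR with (k,λ,μ)=(8,3,4).
Distinct eigenvalues (to 3 d.p.): [8.0, 1.562, -2.562].
λ_max=8, λ_min=-sqrt(17)/2 - 1/2; ϑ = −17·λ_min/(λ_max−λ_min) = sqrt(17).
ϑ(G) ≈ 4.12310563.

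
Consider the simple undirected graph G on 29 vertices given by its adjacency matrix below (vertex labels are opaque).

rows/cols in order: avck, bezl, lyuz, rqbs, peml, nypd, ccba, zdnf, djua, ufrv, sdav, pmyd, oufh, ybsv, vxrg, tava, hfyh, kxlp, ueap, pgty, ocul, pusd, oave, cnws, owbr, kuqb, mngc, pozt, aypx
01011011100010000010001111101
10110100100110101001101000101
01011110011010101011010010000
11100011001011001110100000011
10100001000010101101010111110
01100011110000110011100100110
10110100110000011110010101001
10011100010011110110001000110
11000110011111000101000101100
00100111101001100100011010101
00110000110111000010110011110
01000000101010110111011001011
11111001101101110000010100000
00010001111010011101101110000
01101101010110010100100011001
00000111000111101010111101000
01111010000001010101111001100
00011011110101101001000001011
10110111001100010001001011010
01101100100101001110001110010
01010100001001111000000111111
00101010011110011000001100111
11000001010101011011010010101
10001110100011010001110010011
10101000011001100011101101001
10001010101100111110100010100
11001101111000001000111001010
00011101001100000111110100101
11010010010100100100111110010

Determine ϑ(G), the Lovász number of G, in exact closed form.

N(cnws) = {avck, peml, nypd, ccba, djua, oufh, ybsv, tava, pgty, ocul, pusd, owbr, pozt, aypx}, |N(cnws)| = 14.
deg(mngc) = 14; N(mngc) = {avck, bezl, peml, nypd, zdnf, djua, ufrv, sdav, hfyh, ocul, pusd, oave, kuqb, pozt}.
Vertex ocul has 14 neighbors: bezl, rqbs, nypd, sdav, ybsv, vxrg, tava, hfyh, cnws, owbr, kuqb, mngc, pozt, aypx.
deg(oave) = 14; N(oave) = {avck, bezl, zdnf, ufrv, pmyd, ybsv, tava, hfyh, ueap, pgty, pusd, owbr, mngc, aypx}.
29-vertex 14-regular graph: SR(29,14,6,7) — a Paley graph.
Distinct eigenvalues (to 3 d.p.): [14.0, 2.193, -3.193].
−29·(-sqrt(29)/2 - 1/2) / ((14)−(-sqrt(29)/2 - 1/2)) = sqrt(29) = ϑ(G).
ϑ(G) ≈ 5.385164807.

sqrt(29)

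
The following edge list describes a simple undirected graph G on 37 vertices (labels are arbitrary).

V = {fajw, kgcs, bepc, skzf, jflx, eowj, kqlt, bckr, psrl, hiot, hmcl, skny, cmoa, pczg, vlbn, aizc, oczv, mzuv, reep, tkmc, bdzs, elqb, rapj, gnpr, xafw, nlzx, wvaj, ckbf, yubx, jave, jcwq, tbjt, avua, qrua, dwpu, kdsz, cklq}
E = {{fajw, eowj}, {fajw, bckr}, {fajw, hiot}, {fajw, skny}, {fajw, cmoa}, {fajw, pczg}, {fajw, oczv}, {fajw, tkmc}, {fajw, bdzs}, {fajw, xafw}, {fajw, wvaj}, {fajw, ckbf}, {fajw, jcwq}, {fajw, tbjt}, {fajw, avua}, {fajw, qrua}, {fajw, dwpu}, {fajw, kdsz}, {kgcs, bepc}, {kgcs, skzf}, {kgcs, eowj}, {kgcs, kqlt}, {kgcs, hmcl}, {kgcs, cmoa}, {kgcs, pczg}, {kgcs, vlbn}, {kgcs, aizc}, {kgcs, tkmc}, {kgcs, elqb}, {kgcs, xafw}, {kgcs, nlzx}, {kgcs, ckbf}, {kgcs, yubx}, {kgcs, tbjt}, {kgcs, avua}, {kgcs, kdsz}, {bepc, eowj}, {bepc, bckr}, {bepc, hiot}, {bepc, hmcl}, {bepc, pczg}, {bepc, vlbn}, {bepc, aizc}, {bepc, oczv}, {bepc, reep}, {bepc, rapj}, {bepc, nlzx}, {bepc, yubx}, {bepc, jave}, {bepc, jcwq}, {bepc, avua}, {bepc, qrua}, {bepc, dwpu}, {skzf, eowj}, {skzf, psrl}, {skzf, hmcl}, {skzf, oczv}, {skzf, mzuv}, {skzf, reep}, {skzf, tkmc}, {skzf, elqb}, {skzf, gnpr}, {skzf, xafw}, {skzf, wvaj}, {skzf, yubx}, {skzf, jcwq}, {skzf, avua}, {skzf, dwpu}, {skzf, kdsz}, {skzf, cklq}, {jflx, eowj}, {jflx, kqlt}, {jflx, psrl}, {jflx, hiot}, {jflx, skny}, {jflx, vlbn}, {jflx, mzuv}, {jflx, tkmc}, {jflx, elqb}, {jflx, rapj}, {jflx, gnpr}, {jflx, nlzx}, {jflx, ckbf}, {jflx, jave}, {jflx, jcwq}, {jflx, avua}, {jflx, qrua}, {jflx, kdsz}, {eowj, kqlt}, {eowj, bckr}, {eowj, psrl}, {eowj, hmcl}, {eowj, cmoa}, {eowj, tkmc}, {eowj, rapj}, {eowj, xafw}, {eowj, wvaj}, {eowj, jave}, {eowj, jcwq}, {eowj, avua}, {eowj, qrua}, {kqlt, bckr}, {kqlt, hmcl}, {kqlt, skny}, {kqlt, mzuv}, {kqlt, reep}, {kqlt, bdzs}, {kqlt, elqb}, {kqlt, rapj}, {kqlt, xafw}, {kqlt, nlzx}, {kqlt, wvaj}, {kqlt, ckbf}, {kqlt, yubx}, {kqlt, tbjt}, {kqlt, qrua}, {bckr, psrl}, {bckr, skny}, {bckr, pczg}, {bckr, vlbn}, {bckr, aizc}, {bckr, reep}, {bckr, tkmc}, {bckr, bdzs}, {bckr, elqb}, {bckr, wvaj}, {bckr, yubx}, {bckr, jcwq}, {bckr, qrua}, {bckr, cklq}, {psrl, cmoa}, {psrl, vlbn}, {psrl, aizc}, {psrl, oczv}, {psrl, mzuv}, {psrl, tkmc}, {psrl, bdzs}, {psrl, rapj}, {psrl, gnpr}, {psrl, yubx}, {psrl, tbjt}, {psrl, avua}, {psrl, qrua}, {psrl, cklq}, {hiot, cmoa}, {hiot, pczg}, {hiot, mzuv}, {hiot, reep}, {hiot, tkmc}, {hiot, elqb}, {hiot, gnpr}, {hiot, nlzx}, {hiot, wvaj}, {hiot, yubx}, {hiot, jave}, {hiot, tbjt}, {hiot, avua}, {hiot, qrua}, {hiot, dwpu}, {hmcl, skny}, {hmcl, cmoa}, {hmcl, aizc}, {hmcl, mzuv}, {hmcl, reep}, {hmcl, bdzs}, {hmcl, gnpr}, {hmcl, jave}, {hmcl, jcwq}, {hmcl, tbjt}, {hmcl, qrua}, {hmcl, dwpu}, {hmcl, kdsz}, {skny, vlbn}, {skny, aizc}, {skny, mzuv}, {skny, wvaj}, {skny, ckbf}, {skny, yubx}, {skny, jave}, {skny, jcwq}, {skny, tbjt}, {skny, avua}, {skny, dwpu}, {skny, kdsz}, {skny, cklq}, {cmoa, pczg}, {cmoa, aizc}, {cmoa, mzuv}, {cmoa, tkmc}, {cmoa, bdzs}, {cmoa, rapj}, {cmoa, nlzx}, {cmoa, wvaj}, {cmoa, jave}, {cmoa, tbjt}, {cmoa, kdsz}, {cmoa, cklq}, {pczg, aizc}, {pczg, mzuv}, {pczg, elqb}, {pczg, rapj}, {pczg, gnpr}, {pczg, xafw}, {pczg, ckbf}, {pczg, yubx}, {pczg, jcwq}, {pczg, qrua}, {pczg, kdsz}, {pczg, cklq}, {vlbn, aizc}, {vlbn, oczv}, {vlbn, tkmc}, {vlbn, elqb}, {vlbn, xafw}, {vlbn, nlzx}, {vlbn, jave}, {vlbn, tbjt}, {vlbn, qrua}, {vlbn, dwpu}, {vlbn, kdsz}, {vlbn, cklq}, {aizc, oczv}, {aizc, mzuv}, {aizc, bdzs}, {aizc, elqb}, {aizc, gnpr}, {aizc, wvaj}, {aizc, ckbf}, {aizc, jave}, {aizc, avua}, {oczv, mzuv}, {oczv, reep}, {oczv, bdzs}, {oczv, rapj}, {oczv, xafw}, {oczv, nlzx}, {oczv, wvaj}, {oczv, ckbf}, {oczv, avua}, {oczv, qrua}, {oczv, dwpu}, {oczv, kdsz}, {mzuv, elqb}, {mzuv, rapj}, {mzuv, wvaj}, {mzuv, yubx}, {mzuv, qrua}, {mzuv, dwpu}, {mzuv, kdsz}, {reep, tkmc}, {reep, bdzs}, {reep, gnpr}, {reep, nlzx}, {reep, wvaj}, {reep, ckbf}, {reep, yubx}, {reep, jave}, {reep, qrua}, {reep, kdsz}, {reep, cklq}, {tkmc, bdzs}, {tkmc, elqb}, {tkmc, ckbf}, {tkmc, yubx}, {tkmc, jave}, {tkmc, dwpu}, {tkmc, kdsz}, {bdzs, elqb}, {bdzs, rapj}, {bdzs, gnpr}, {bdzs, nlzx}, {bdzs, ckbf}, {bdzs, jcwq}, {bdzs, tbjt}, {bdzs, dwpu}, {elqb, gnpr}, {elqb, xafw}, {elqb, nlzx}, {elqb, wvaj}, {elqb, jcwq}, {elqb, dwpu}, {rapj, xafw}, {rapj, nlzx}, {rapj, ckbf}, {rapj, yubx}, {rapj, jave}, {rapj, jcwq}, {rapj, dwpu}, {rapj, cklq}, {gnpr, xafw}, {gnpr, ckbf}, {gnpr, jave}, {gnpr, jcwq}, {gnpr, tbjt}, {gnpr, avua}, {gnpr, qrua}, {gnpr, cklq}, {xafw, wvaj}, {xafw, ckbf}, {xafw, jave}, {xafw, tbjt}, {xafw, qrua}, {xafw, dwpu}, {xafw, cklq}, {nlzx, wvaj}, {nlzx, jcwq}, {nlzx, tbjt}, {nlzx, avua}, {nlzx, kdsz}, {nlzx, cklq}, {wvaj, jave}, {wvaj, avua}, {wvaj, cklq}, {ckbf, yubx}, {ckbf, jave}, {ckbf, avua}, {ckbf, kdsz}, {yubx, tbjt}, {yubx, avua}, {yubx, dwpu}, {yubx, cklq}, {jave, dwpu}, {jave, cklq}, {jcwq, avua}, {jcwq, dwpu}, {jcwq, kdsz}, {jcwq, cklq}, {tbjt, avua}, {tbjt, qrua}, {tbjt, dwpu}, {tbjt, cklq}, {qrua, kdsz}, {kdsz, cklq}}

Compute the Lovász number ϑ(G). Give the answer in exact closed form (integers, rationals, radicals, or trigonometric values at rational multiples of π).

sqrt(37)

deg(aizc) = 18; N(aizc) = {kgcs, bepc, bckr, psrl, hmcl, skny, cmoa, pczg, vlbn, oczv, mzuv, bdzs, elqb, gnpr, wvaj, ckbf, jave, avua}.
Vertex kqlt has 18 neighbors: kgcs, jflx, eowj, bckr, hmcl, skny, mzuv, reep, bdzs, elqb, rapj, xafw, nlzx, wvaj, ckbf, yubx, tbjt, qrua.
Vertex eowj has 18 neighbors: fajw, kgcs, bepc, skzf, jflx, kqlt, bckr, psrl, hmcl, cmoa, tkmc, rapj, xafw, wvaj, jave, jcwq, avua, qrua.
Vertex hmcl has 18 neighbors: kgcs, bepc, skzf, eowj, kqlt, skny, cmoa, aizc, mzuv, reep, bdzs, gnpr, jave, jcwq, tbjt, qrua, dwpu, kdsz.
37-vertex 18-regular graph: strongly regular (37,18,8,9).
A has 3 distinct eigenvalues ≈ [18.0, 2.54138, -3.54138].
Lovász (edge-transitive): ϑ = −37·(-sqrt(37)/2 - 1/2)/((18)−(-sqrt(37)/2 - 1/2)) = sqrt(37).
Numerically 6.082763.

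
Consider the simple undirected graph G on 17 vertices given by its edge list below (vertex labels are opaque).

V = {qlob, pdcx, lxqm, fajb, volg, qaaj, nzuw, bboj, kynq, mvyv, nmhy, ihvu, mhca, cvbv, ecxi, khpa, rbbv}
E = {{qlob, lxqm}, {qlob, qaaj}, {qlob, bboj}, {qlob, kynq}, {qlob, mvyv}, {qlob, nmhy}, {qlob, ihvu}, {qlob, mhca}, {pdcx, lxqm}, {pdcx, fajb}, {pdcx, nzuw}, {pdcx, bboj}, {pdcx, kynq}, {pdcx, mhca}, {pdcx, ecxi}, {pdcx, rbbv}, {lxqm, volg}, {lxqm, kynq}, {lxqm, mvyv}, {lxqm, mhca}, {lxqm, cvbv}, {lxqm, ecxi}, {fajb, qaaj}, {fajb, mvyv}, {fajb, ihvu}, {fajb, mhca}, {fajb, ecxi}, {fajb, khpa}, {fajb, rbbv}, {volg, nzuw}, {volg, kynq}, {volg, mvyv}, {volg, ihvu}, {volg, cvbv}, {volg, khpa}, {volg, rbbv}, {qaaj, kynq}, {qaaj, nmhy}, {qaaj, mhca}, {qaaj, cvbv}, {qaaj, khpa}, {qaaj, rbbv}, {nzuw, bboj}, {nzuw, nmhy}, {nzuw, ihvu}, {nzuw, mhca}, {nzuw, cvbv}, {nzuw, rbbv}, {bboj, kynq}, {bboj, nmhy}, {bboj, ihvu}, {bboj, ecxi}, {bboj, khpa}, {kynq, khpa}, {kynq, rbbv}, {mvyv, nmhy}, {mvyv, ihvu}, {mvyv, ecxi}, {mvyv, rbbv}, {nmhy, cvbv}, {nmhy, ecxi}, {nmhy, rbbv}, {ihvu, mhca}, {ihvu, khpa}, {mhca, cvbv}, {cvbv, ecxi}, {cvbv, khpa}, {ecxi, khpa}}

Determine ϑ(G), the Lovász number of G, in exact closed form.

Vertex qlob has 8 neighbors: lxqm, qaaj, bboj, kynq, mvyv, nmhy, ihvu, mhca.
Vertex qaaj has 8 neighbors: qlob, fajb, kynq, nmhy, mhca, cvbv, khpa, rbbv.
N(nzuw) = {pdcx, volg, bboj, nmhy, ihvu, mhca, cvbv, rbbv}, |N(nzuw)| = 8.
Vertex ecxi has 8 neighbors: pdcx, lxqm, fajb, bboj, mvyv, nmhy, cvbv, khpa.
deg(v) = 8 for all v (|V|=17); Paley(17): SR with (k,λ,μ)=(8,3,4).
spec(A) ≈ [8.0, 1.56155, -2.56155] (distinct, 5 d.p.).
−17·(-sqrt(17)/2 - 1/2) / ((8)−(-sqrt(17)/2 - 1/2)) = sqrt(17) = ϑ(G).
= 4.12311… (decimal).

sqrt(17)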